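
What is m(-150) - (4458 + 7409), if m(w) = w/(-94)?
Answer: -557674/47 ≈ -11865.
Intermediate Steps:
m(w) = -w/94 (m(w) = w*(-1/94) = -w/94)
m(-150) - (4458 + 7409) = -1/94*(-150) - (4458 + 7409) = 75/47 - 1*11867 = 75/47 - 11867 = -557674/47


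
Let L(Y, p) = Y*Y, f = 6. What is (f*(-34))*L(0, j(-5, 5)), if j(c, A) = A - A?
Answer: 0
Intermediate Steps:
j(c, A) = 0
L(Y, p) = Y**2
(f*(-34))*L(0, j(-5, 5)) = (6*(-34))*0**2 = -204*0 = 0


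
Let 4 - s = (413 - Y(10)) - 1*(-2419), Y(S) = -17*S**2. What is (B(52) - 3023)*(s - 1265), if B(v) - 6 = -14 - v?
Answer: 17859819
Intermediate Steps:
s = -4528 (s = 4 - ((413 - (-17)*10**2) - 1*(-2419)) = 4 - ((413 - (-17)*100) + 2419) = 4 - ((413 - 1*(-1700)) + 2419) = 4 - ((413 + 1700) + 2419) = 4 - (2113 + 2419) = 4 - 1*4532 = 4 - 4532 = -4528)
B(v) = -8 - v (B(v) = 6 + (-14 - v) = -8 - v)
(B(52) - 3023)*(s - 1265) = ((-8 - 1*52) - 3023)*(-4528 - 1265) = ((-8 - 52) - 3023)*(-5793) = (-60 - 3023)*(-5793) = -3083*(-5793) = 17859819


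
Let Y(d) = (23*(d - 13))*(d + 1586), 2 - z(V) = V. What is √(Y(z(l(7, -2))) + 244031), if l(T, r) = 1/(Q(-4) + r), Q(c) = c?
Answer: I*√5460739/6 ≈ 389.47*I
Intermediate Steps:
l(T, r) = 1/(-4 + r)
z(V) = 2 - V
Y(d) = (-299 + 23*d)*(1586 + d) (Y(d) = (23*(-13 + d))*(1586 + d) = (-299 + 23*d)*(1586 + d))
√(Y(z(l(7, -2))) + 244031) = √((-474214 + 23*(2 - 1/(-4 - 2))² + 36179*(2 - 1/(-4 - 2))) + 244031) = √((-474214 + 23*(2 - 1/(-6))² + 36179*(2 - 1/(-6))) + 244031) = √((-474214 + 23*(2 - 1*(-⅙))² + 36179*(2 - 1*(-⅙))) + 244031) = √((-474214 + 23*(2 + ⅙)² + 36179*(2 + ⅙)) + 244031) = √((-474214 + 23*(13/6)² + 36179*(13/6)) + 244031) = √((-474214 + 23*(169/36) + 470327/6) + 244031) = √((-474214 + 3887/36 + 470327/6) + 244031) = √(-14245855/36 + 244031) = √(-5460739/36) = I*√5460739/6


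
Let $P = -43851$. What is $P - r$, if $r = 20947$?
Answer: $-64798$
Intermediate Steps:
$P - r = -43851 - 20947 = -64798$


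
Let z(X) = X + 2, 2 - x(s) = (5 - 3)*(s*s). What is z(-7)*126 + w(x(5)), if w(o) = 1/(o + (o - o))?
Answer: -30241/48 ≈ -630.02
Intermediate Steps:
x(s) = 2 - 2*s² (x(s) = 2 - (5 - 3)*s*s = 2 - 2*s²)
z(X) = 2 + X
w(o) = 1/o (w(o) = 1/(o + 0) = 1/o)
z(-7)*126 + w(x(5)) = (2 - 7)*126 + 1/(2 - 2*5²) = -5*126 + 1/(2 - 2*25) = -630 + 1/(2 - 50) = -630 + 1/(-48) = -630 - 1/48 = -30241/48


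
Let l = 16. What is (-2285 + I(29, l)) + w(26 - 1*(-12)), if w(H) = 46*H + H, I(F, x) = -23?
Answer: -522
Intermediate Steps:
w(H) = 47*H
(-2285 + I(29, l)) + w(26 - 1*(-12)) = (-2285 - 23) + 47*(26 - 1*(-12)) = -2308 + 47*(26 + 12) = -2308 + 47*38 = -2308 + 1786 = -522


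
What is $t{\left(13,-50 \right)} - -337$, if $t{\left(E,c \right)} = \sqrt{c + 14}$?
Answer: $337 + 6 i \approx 337.0 + 6.0 i$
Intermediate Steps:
$t{\left(E,c \right)} = \sqrt{14 + c}$
$t{\left(13,-50 \right)} - -337 = \sqrt{14 - 50} - -337 = \sqrt{-36} + 337 = 6 i + 337 = 337 + 6 i$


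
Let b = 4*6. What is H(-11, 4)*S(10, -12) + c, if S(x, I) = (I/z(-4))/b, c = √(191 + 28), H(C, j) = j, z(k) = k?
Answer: ½ + √219 ≈ 15.299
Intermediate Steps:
b = 24
c = √219 ≈ 14.799
S(x, I) = -I/96 (S(x, I) = (I/(-4))/24 = (I*(-¼))*(1/24) = -I/4*(1/24) = -I/96)
H(-11, 4)*S(10, -12) + c = 4*(-1/96*(-12)) + √219 = 4*(⅛) + √219 = ½ + √219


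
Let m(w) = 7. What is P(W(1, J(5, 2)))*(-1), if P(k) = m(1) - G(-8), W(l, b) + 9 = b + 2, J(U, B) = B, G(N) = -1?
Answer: -8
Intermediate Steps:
W(l, b) = -7 + b (W(l, b) = -9 + (b + 2) = -9 + (2 + b) = -7 + b)
P(k) = 8 (P(k) = 7 - 1*(-1) = 7 + 1 = 8)
P(W(1, J(5, 2)))*(-1) = 8*(-1) = -8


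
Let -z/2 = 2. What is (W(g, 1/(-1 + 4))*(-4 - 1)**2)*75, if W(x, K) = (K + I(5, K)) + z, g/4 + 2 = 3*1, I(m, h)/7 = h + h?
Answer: 1875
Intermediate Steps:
z = -4 (z = -2*2 = -4)
I(m, h) = 14*h (I(m, h) = 7*(h + h) = 7*(2*h) = 14*h)
g = 4 (g = -8 + 4*(3*1) = -8 + 4*3 = -8 + 12 = 4)
W(x, K) = -4 + 15*K (W(x, K) = (K + 14*K) - 4 = 15*K - 4 = -4 + 15*K)
(W(g, 1/(-1 + 4))*(-4 - 1)**2)*75 = ((-4 + 15/(-1 + 4))*(-4 - 1)**2)*75 = ((-4 + 15/3)*(-5)**2)*75 = ((-4 + 15*(1/3))*25)*75 = ((-4 + 5)*25)*75 = (1*25)*75 = 25*75 = 1875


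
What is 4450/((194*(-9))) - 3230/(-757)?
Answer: 1135465/660861 ≈ 1.7182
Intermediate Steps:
4450/((194*(-9))) - 3230/(-757) = 4450/(-1746) - 3230*(-1/757) = 4450*(-1/1746) + 3230/757 = -2225/873 + 3230/757 = 1135465/660861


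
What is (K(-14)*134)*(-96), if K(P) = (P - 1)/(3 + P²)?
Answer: 192960/199 ≈ 969.65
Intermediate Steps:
K(P) = (-1 + P)/(3 + P²)
(K(-14)*134)*(-96) = (((-1 - 14)/(3 + (-14)²))*134)*(-96) = ((-15/(3 + 196))*134)*(-96) = ((-15/199)*134)*(-96) = (((1/199)*(-15))*134)*(-96) = -15/199*134*(-96) = -2010/199*(-96) = 192960/199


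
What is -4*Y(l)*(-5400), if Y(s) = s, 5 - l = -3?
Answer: 172800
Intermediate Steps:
l = 8 (l = 5 - 1*(-3) = 5 + 3 = 8)
-4*Y(l)*(-5400) = -4*8*(-5400) = -32*(-5400) = 172800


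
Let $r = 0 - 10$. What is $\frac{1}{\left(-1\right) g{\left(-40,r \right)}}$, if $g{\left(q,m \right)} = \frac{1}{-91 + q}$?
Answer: $131$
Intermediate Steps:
$r = -10$
$\frac{1}{\left(-1\right) g{\left(-40,r \right)}} = \frac{1}{\left(-1\right) \frac{1}{-91 - 40}} = \frac{1}{\left(-1\right) \frac{1}{-131}} = \frac{1}{\left(-1\right) \left(- \frac{1}{131}\right)} = \frac{1}{\frac{1}{131}} = 131$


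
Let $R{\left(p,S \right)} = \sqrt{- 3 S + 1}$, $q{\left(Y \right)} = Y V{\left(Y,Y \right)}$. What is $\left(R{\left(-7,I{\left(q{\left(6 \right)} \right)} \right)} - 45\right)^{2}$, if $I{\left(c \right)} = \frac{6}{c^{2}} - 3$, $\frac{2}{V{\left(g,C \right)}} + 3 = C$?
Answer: $\frac{\left(180 - \sqrt{142}\right)^{2}}{16} \approx 1765.8$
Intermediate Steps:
$V{\left(g,C \right)} = \frac{2}{-3 + C}$
$q{\left(Y \right)} = \frac{2 Y}{-3 + Y}$ ($q{\left(Y \right)} = Y \frac{2}{-3 + Y} = \frac{2 Y}{-3 + Y}$)
$I{\left(c \right)} = -3 + \frac{6}{c^{2}}$ ($I{\left(c \right)} = \frac{6}{c^{2}} - 3 = -3 + \frac{6}{c^{2}}$)
$R{\left(p,S \right)} = \sqrt{1 - 3 S}$
$\left(R{\left(-7,I{\left(q{\left(6 \right)} \right)} \right)} - 45\right)^{2} = \left(\sqrt{1 - 3 \left(-3 + \frac{6}{144 \frac{1}{\left(-3 + 6\right)^{2}}}\right)} - 45\right)^{2} = \left(\sqrt{1 - 3 \left(-3 + \frac{6}{16}\right)} - 45\right)^{2} = \left(\sqrt{1 - 3 \left(-3 + 6 \cdot \frac{1}{16}\right)} - 45\right)^{2} = \left(\sqrt{1 - 3 \left(-3 + \frac{3}{8}\right)} - 45\right)^{2} = \left(\sqrt{1 - - \frac{63}{8}} - 45\right)^{2} = \left(\sqrt{1 + \frac{63}{8}} - 45\right)^{2} = \left(\sqrt{\frac{71}{8}} - 45\right)^{2} = \left(\frac{\sqrt{142}}{4} - 45\right)^{2} = \left(-45 + \frac{\sqrt{142}}{4}\right)^{2}$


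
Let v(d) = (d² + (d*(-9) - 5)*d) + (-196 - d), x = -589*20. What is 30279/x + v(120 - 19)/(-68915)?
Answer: -223177497/162363740 ≈ -1.3746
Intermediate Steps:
x = -11780
v(d) = -196 + d² - d + d*(-5 - 9*d) (v(d) = (d² + (-9*d - 5)*d) + (-196 - d) = (d² + (-5 - 9*d)*d) + (-196 - d) = (d² + d*(-5 - 9*d)) + (-196 - d) = -196 + d² - d + d*(-5 - 9*d))
30279/x + v(120 - 19)/(-68915) = 30279/(-11780) + (-196 - 8*(120 - 19)² - 6*(120 - 19))/(-68915) = 30279*(-1/11780) + (-196 - 8*101² - 6*101)*(-1/68915) = -30279/11780 + (-196 - 8*10201 - 606)*(-1/68915) = -30279/11780 + (-196 - 81608 - 606)*(-1/68915) = -30279/11780 - 82410*(-1/68915) = -30279/11780 + 16482/13783 = -223177497/162363740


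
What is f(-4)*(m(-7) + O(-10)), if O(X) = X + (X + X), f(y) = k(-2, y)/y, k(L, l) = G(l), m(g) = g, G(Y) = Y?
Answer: -37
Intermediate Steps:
k(L, l) = l
f(y) = 1 (f(y) = y/y = 1)
O(X) = 3*X (O(X) = X + 2*X = 3*X)
f(-4)*(m(-7) + O(-10)) = 1*(-7 + 3*(-10)) = 1*(-7 - 30) = 1*(-37) = -37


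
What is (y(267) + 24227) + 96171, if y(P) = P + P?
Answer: 120932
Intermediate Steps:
y(P) = 2*P
(y(267) + 24227) + 96171 = (2*267 + 24227) + 96171 = (534 + 24227) + 96171 = 24761 + 96171 = 120932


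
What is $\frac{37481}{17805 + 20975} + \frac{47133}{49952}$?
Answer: $\frac{132145309}{69183520} \approx 1.9101$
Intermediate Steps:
$\frac{37481}{17805 + 20975} + \frac{47133}{49952} = \frac{37481}{38780} + 47133 \cdot \frac{1}{49952} = 37481 \cdot \frac{1}{38780} + \frac{47133}{49952} = \frac{37481}{38780} + \frac{47133}{49952} = \frac{132145309}{69183520}$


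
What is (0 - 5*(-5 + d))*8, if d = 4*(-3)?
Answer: 680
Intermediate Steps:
d = -12
(0 - 5*(-5 + d))*8 = (0 - 5*(-5 - 12))*8 = (0 - 5*(-17))*8 = (0 + 85)*8 = 85*8 = 680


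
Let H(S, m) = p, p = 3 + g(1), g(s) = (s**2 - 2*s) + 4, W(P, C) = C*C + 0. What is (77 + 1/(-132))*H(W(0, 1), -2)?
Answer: 10163/22 ≈ 461.95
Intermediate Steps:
W(P, C) = C**2 (W(P, C) = C**2 + 0 = C**2)
g(s) = 4 + s**2 - 2*s
p = 6 (p = 3 + (4 + 1**2 - 2*1) = 3 + (4 + 1 - 2) = 3 + 3 = 6)
H(S, m) = 6
(77 + 1/(-132))*H(W(0, 1), -2) = (77 + 1/(-132))*6 = (77 - 1/132)*6 = (10163/132)*6 = 10163/22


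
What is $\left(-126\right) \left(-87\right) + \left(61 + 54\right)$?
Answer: $11077$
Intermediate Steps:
$\left(-126\right) \left(-87\right) + \left(61 + 54\right) = 10962 + 115 = 11077$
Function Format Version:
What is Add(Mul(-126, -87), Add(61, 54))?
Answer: 11077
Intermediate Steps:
Add(Mul(-126, -87), Add(61, 54)) = Add(10962, 115) = 11077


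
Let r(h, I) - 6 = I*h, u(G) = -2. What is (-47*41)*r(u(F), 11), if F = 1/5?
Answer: 30832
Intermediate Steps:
F = ⅕ ≈ 0.20000
r(h, I) = 6 + I*h
(-47*41)*r(u(F), 11) = (-47*41)*(6 + 11*(-2)) = -1927*(6 - 22) = -1927*(-16) = 30832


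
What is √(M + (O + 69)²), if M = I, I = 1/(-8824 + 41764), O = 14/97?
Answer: √1355817715854135/532530 ≈ 69.144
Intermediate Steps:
O = 14/97 (O = 14*(1/97) = 14/97 ≈ 0.14433)
I = 1/32940 ≈ 3.0358e-5
M = 1/32940 ≈ 3.0358e-5
√(M + (O + 69)²) = √(1/32940 + (14/97 + 69)²) = √(1/32940 + (6707/97)²) = √(1/32940 + 44983849/9409) = √(1481767995469/309932460) = √1355817715854135/532530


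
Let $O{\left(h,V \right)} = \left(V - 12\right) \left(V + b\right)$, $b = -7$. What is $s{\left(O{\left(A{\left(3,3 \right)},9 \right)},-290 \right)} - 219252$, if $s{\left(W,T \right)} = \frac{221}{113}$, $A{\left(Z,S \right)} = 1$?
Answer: $- \frac{24775255}{113} \approx -2.1925 \cdot 10^{5}$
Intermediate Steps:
$O{\left(h,V \right)} = \left(-12 + V\right) \left(-7 + V\right)$ ($O{\left(h,V \right)} = \left(V - 12\right) \left(V - 7\right) = \left(-12 + V\right) \left(-7 + V\right)$)
$s{\left(W,T \right)} = \frac{221}{113}$ ($s{\left(W,T \right)} = 221 \cdot \frac{1}{113} = \frac{221}{113}$)
$s{\left(O{\left(A{\left(3,3 \right)},9 \right)},-290 \right)} - 219252 = \frac{221}{113} - 219252 = - \frac{24775255}{113}$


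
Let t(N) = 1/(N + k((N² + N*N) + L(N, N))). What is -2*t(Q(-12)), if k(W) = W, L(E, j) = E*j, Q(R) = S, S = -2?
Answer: -⅕ ≈ -0.20000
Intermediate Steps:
Q(R) = -2
t(N) = 1/(N + 3*N²) (t(N) = 1/(N + ((N² + N*N) + N*N)) = 1/(N + ((N² + N²) + N²)) = 1/(N + (2*N² + N²)) = 1/(N + 3*N²))
-2*t(Q(-12)) = -2/((-2)*(1 + 3*(-2))) = -(-1)/(1 - 6) = -(-1)/(-5) = -(-1)*(-1)/5 = -2*⅒ = -⅕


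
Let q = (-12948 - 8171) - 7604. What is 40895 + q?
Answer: 12172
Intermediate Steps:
q = -28723 (q = -21119 - 7604 = -28723)
40895 + q = 40895 - 28723 = 12172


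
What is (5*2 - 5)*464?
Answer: 2320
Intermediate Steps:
(5*2 - 5)*464 = (10 - 5)*464 = 5*464 = 2320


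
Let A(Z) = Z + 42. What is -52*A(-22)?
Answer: -1040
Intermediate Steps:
A(Z) = 42 + Z
-52*A(-22) = -52*(42 - 22) = -52*20 = -1040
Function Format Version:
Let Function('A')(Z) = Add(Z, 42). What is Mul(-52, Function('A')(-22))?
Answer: -1040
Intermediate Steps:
Function('A')(Z) = Add(42, Z)
Mul(-52, Function('A')(-22)) = Mul(-52, Add(42, -22)) = Mul(-52, 20) = -1040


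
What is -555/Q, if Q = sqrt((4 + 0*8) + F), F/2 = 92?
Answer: -555*sqrt(47)/94 ≈ -40.478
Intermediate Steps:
F = 184 (F = 2*92 = 184)
Q = 2*sqrt(47) (Q = sqrt((4 + 0*8) + 184) = sqrt((4 + 0) + 184) = sqrt(4 + 184) = sqrt(188) = 2*sqrt(47) ≈ 13.711)
-555/Q = -555*sqrt(47)/94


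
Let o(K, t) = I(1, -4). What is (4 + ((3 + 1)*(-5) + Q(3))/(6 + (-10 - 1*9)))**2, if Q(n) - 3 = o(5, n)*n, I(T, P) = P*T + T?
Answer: 36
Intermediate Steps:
I(T, P) = T + P*T
o(K, t) = -3 (o(K, t) = 1*(1 - 4) = 1*(-3) = -3)
Q(n) = 3 - 3*n
(4 + ((3 + 1)*(-5) + Q(3))/(6 + (-10 - 1*9)))**2 = (4 + ((3 + 1)*(-5) + (3 - 3*3))/(6 + (-10 - 1*9)))**2 = (4 + (4*(-5) + (3 - 9))/(6 + (-10 - 9)))**2 = (4 + (-20 - 6)/(6 - 19))**2 = (4 - 26/(-13))**2 = (4 - 26*(-1/13))**2 = (4 + 2)**2 = 6**2 = 36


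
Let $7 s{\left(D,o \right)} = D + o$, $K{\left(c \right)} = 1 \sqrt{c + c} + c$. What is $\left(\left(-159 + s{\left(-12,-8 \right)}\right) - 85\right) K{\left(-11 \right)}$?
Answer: $\frac{19008}{7} - \frac{1728 i \sqrt{22}}{7} \approx 2715.4 - 1157.9 i$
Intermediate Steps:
$K{\left(c \right)} = c + \sqrt{2} \sqrt{c}$ ($K{\left(c \right)} = 1 \sqrt{2 c} + c = 1 \sqrt{2} \sqrt{c} + c = \sqrt{2} \sqrt{c} + c = c + \sqrt{2} \sqrt{c}$)
$s{\left(D,o \right)} = \frac{D}{7} + \frac{o}{7}$ ($s{\left(D,o \right)} = \frac{D + o}{7} = \frac{D}{7} + \frac{o}{7}$)
$\left(\left(-159 + s{\left(-12,-8 \right)}\right) - 85\right) K{\left(-11 \right)} = \left(\left(-159 + \left(\frac{1}{7} \left(-12\right) + \frac{1}{7} \left(-8\right)\right)\right) - 85\right) \left(-11 + \sqrt{2} \sqrt{-11}\right) = \left(\left(-159 - \frac{20}{7}\right) - 85\right) \left(-11 + \sqrt{2} i \sqrt{11}\right) = \left(\left(-159 - \frac{20}{7}\right) - 85\right) \left(-11 + i \sqrt{22}\right) = \left(- \frac{1133}{7} - 85\right) \left(-11 + i \sqrt{22}\right) = - \frac{1728 \left(-11 + i \sqrt{22}\right)}{7} = \frac{19008}{7} - \frac{1728 i \sqrt{22}}{7}$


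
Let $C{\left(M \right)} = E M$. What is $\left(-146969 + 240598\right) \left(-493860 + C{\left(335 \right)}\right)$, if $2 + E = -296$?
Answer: $-55586601010$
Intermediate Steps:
$E = -298$ ($E = -2 - 296 = -298$)
$C{\left(M \right)} = - 298 M$
$\left(-146969 + 240598\right) \left(-493860 + C{\left(335 \right)}\right) = \left(-146969 + 240598\right) \left(-493860 - 99830\right) = 93629 \left(-493860 - 99830\right) = 93629 \left(-593690\right) = -55586601010$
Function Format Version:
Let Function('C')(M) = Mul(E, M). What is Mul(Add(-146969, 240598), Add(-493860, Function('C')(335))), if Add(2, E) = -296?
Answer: -55586601010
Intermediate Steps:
E = -298 (E = Add(-2, -296) = -298)
Function('C')(M) = Mul(-298, M)
Mul(Add(-146969, 240598), Add(-493860, Function('C')(335))) = Mul(Add(-146969, 240598), Add(-493860, Mul(-298, 335))) = Mul(93629, Add(-493860, -99830)) = Mul(93629, -593690) = -55586601010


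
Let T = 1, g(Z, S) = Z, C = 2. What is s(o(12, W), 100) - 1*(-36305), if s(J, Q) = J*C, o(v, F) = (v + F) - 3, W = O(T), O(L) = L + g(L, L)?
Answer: 36327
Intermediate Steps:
O(L) = 2*L (O(L) = L + L = 2*L)
W = 2 (W = 2*1 = 2)
o(v, F) = -3 + F + v (o(v, F) = (F + v) - 3 = -3 + F + v)
s(J, Q) = 2*J (s(J, Q) = J*2 = 2*J)
s(o(12, W), 100) - 1*(-36305) = 2*(-3 + 2 + 12) - 1*(-36305) = 2*11 + 36305 = 22 + 36305 = 36327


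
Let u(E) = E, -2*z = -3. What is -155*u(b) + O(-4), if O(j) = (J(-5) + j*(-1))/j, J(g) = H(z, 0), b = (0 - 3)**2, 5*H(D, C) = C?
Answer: -1396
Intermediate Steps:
z = 3/2 (z = -1/2*(-3) = 3/2 ≈ 1.5000)
H(D, C) = C/5
b = 9 (b = (-3)**2 = 9)
J(g) = 0 (J(g) = (1/5)*0 = 0)
O(j) = -1 (O(j) = (0 + j*(-1))/j = (0 - j)/j = (-j)/j = -1)
-155*u(b) + O(-4) = -155*9 - 1 = -1395 - 1 = -1396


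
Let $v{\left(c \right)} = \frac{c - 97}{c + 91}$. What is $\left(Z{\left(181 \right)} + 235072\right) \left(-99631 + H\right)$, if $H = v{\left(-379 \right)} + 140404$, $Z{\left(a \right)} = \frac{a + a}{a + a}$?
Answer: $\frac{690121436575}{72} \approx 9.585 \cdot 10^{9}$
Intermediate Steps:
$v{\left(c \right)} = \frac{-97 + c}{91 + c}$
$Z{\left(a \right)} = 1$ ($Z{\left(a \right)} = \frac{2 a}{2 a} = 2 a \frac{1}{2 a} = 1$)
$H = \frac{10109207}{72}$ ($H = \frac{-97 - 379}{91 - 379} + 140404 = \frac{1}{-288} \left(-476\right) + 140404 = \left(- \frac{1}{288}\right) \left(-476\right) + 140404 = \frac{119}{72} + 140404 = \frac{10109207}{72} \approx 1.4041 \cdot 10^{5}$)
$\left(Z{\left(181 \right)} + 235072\right) \left(-99631 + H\right) = \left(1 + 235072\right) \left(-99631 + \frac{10109207}{72}\right) = 235073 \cdot \frac{2935775}{72} = \frac{690121436575}{72}$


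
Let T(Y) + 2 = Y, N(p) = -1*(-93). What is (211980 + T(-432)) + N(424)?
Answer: 211639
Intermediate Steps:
N(p) = 93
T(Y) = -2 + Y
(211980 + T(-432)) + N(424) = (211980 + (-2 - 432)) + 93 = (211980 - 434) + 93 = 211546 + 93 = 211639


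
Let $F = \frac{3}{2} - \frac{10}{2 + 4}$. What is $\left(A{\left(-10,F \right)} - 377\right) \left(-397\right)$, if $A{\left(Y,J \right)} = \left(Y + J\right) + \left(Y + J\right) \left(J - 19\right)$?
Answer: $\frac{2748431}{36} \approx 76345.0$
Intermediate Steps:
$F = - \frac{1}{6}$ ($F = 3 \cdot \frac{1}{2} - \frac{10}{6} = \frac{3}{2} - \frac{5}{3} = - \frac{1}{6} \approx -0.16667$)
$A{\left(Y,J \right)} = J + Y + \left(-19 + J\right) \left(J + Y\right)$ ($A{\left(Y,J \right)} = \left(J + Y\right) + \left(J + Y\right) \left(-19 + J\right) = \left(J + Y\right) + \left(-19 + J\right) \left(J + Y\right) = J + Y + \left(-19 + J\right) \left(J + Y\right)$)
$\left(A{\left(-10,F \right)} - 377\right) \left(-397\right) = \left(\left(\left(- \frac{1}{6}\right)^{2} - -3 - -180 - - \frac{5}{3}\right) - 377\right) \left(-397\right) = \left(\left(\frac{1}{36} + 3 + 180 + \frac{5}{3}\right) - 377\right) \left(-397\right) = \left(\frac{6649}{36} - 377\right) \left(-397\right) = \left(- \frac{6923}{36}\right) \left(-397\right) = \frac{2748431}{36}$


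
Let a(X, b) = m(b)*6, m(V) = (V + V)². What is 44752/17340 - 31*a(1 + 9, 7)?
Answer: -158025572/4335 ≈ -36453.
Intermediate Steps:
m(V) = 4*V² (m(V) = (2*V)² = 4*V²)
a(X, b) = 24*b² (a(X, b) = (4*b²)*6 = 24*b²)
44752/17340 - 31*a(1 + 9, 7) = 44752/17340 - 744*7² = 44752*(1/17340) - 744*49 = 11188/4335 - 31*1176 = 11188/4335 - 36456 = -158025572/4335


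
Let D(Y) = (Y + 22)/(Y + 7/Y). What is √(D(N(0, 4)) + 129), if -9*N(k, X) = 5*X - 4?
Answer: √84978865/823 ≈ 11.201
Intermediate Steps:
N(k, X) = 4/9 - 5*X/9 (N(k, X) = -(5*X - 4)/9 = -(-4 + 5*X)/9 = 4/9 - 5*X/9)
D(Y) = (22 + Y)/(Y + 7/Y)
√(D(N(0, 4)) + 129) = √((4/9 - 5/9*4)*(22 + (4/9 - 5/9*4))/(7 + (4/9 - 5/9*4)²) + 129) = √((4/9 - 20/9)*(22 + (4/9 - 20/9))/(7 + (4/9 - 20/9)²) + 129) = √(-16*(22 - 16/9)/(9*(7 + (-16/9)²)) + 129) = √(-16/9*182/9/(7 + 256/81) + 129) = √(-16/9*182/9/823/81 + 129) = √(-16/9*81/823*182/9 + 129) = √(-2912/823 + 129) = √(103255/823) = √84978865/823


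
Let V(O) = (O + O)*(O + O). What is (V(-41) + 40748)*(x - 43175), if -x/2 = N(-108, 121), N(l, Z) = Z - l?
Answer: -2071345776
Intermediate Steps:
x = -458 (x = -2*(121 - 1*(-108)) = -2*(121 + 108) = -2*229 = -458)
V(O) = 4*O² (V(O) = (2*O)*(2*O) = 4*O²)
(V(-41) + 40748)*(x - 43175) = (4*(-41)² + 40748)*(-458 - 43175) = (4*1681 + 40748)*(-43633) = (6724 + 40748)*(-43633) = 47472*(-43633) = -2071345776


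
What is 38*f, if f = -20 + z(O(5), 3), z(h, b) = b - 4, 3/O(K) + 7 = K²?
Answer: -798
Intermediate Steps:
O(K) = 3/(-7 + K²)
z(h, b) = -4 + b
f = -21 (f = -20 + (-4 + 3) = -20 - 1 = -21)
38*f = 38*(-21) = -798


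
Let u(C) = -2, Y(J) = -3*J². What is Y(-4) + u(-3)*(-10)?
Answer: -28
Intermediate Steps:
Y(-4) + u(-3)*(-10) = -3*(-4)² - 2*(-10) = -3*16 + 20 = -48 + 20 = -28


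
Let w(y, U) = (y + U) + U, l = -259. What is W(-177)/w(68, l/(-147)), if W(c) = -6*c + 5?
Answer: 22407/1502 ≈ 14.918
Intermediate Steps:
w(y, U) = y + 2*U (w(y, U) = (U + y) + U = y + 2*U)
W(c) = 5 - 6*c
W(-177)/w(68, l/(-147)) = (5 - 6*(-177))/(68 + 2*(-259/(-147))) = (5 + 1062)/(68 + 2*(-259*(-1/147))) = 1067/(68 + 2*(37/21)) = 1067/(68 + 74/21) = 1067/(1502/21) = 1067*(21/1502) = 22407/1502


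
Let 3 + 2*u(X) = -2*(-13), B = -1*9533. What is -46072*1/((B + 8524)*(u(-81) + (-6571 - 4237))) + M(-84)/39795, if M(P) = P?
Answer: -20135556/3175923355 ≈ -0.0063401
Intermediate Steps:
B = -9533
u(X) = 23/2 (u(X) = -3/2 + (-2*(-13))/2 = -3/2 + (½)*26 = -3/2 + 13 = 23/2)
-46072*1/((B + 8524)*(u(-81) + (-6571 - 4237))) + M(-84)/39795 = -46072*1/((-9533 + 8524)*(23/2 + (-6571 - 4237))) - 84/39795 = -46072*(-1/(1009*(23/2 - 10808))) - 84*1/39795 = -46072/((-21593/2*(-1009))) - 4/1895 = -46072/21787337/2 - 4/1895 = -46072*2/21787337 - 4/1895 = -7088/1675949 - 4/1895 = -20135556/3175923355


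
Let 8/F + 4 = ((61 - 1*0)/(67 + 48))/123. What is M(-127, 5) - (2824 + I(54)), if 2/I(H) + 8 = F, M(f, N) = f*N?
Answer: -977650585/282656 ≈ -3458.8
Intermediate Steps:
M(f, N) = N*f
F = -113160/56519 (F = 8/(-4 + ((61 - 1*0)/(67 + 48))/123) = 8/(-4 + ((61 + 0)/115)*(1/123)) = 8/(-4 + (61*(1/115))*(1/123)) = 8/(-4 + (61/115)*(1/123)) = 8/(-4 + 61/14145) = 8/(-56519/14145) = 8*(-14145/56519) = -113160/56519 ≈ -2.0022)
I(H) = -56519/282656 (I(H) = 2/(-8 - 113160/56519) = 2/(-565312/56519) = 2*(-56519/565312) = -56519/282656)
M(-127, 5) - (2824 + I(54)) = 5*(-127) - (2824 - 56519/282656) = -635 - 1*798164025/282656 = -635 - 798164025/282656 = -977650585/282656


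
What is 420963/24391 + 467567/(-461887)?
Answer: 183032910484/11265885817 ≈ 16.247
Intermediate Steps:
420963/24391 + 467567/(-461887) = 420963*(1/24391) + 467567*(-1/461887) = 420963/24391 - 467567/461887 = 183032910484/11265885817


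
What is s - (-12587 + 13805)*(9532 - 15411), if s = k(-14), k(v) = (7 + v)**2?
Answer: 7160671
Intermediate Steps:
s = 49 (s = (7 - 14)**2 = (-7)**2 = 49)
s - (-12587 + 13805)*(9532 - 15411) = 49 - (-12587 + 13805)*(9532 - 15411) = 49 - 1218*(-5879) = 49 - 1*(-7160622) = 49 + 7160622 = 7160671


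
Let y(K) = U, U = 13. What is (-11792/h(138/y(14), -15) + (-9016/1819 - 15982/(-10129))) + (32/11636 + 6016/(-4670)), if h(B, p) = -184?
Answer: 171045058945379524/2878443520607095 ≈ 59.423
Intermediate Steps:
y(K) = 13
(-11792/h(138/y(14), -15) + (-9016/1819 - 15982/(-10129))) + (32/11636 + 6016/(-4670)) = (-11792/(-184) + (-9016/1819 - 15982/(-10129))) + (32/11636 + 6016/(-4670)) = (-11792*(-1/184) + (-9016*1/1819 - 15982*(-1/10129))) + (32*(1/11636) + 6016*(-1/4670)) = (1474/23 + (-9016/1819 + 15982/10129)) + (8/2909 - 3008/2335) = (1474/23 - 62251806/18424651) - 8731592/6792515 = 25726144036/423766973 - 8731592/6792515 = 171045058945379524/2878443520607095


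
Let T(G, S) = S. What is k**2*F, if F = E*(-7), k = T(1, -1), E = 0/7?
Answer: 0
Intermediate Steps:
E = 0 (E = 0*(1/7) = 0)
k = -1
F = 0 (F = 0*(-7) = 0)
k**2*F = (-1)**2*0 = 1*0 = 0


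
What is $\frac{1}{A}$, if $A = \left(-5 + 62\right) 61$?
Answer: $\frac{1}{3477} \approx 0.0002876$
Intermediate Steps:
$A = 3477$ ($A = 57 \cdot 61 = 3477$)
$\frac{1}{A} = \frac{1}{3477}$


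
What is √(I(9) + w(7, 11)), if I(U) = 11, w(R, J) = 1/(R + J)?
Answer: √398/6 ≈ 3.3250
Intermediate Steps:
w(R, J) = 1/(J + R)
√(I(9) + w(7, 11)) = √(11 + 1/(11 + 7)) = √(11 + 1/18) = √(199/18) = √398/6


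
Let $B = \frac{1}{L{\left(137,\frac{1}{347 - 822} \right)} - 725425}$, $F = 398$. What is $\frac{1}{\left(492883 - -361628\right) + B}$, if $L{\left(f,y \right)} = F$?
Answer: $\frac{725027}{619543546796} \approx 1.1703 \cdot 10^{-6}$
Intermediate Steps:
$L{\left(f,y \right)} = 398$
$B = - \frac{1}{725027}$ ($B = \frac{1}{398 - 725425} = \frac{1}{-725027} = - \frac{1}{725027} \approx -1.3793 \cdot 10^{-6}$)
$\frac{1}{\left(492883 - -361628\right) + B} = \frac{1}{\left(492883 - -361628\right) - \frac{1}{725027}} = \frac{1}{\left(492883 + 361628\right) - \frac{1}{725027}} = \frac{1}{854511 - \frac{1}{725027}} = \frac{1}{\frac{619543546796}{725027}} = \frac{725027}{619543546796}$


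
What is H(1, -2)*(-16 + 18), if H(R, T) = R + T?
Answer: -2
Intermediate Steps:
H(1, -2)*(-16 + 18) = (1 - 2)*(-16 + 18) = -1*2 = -2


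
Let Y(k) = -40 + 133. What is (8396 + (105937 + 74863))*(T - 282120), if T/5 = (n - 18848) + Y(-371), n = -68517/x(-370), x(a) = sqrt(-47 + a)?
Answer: -71117830420 + 21605237220*I*sqrt(417)/139 ≈ -7.1118e+10 + 3.174e+9*I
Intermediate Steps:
Y(k) = 93
n = 22839*I*sqrt(417)/139 (n = -68517/sqrt(-47 - 370) = -68517*(-I*sqrt(417)/417) = -(-22839)*I*sqrt(417)/139 = 22839*I*sqrt(417)/139 ≈ 3355.3*I)
T = -93775 + 114195*I*sqrt(417)/139 (T = 5*((22839*I*sqrt(417)/139 - 18848) + 93) = 5*((-18848 + 22839*I*sqrt(417)/139) + 93) = 5*(-18755 + 22839*I*sqrt(417)/139) = -93775 + 114195*I*sqrt(417)/139 ≈ -93775.0 + 16776.0*I)
(8396 + (105937 + 74863))*(T - 282120) = (8396 + (105937 + 74863))*((-93775 + 114195*I*sqrt(417)/139) - 282120) = (8396 + 180800)*(-375895 + 114195*I*sqrt(417)/139) = 189196*(-375895 + 114195*I*sqrt(417)/139) = -71117830420 + 21605237220*I*sqrt(417)/139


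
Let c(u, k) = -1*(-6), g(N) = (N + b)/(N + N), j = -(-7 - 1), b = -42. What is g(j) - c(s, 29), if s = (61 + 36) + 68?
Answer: -65/8 ≈ -8.1250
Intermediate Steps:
j = 8 (j = -1*(-8) = 8)
s = 165 (s = 97 + 68 = 165)
g(N) = (-42 + N)/(2*N) (g(N) = (N - 42)/(N + N) = (-42 + N)/((2*N)) = (-42 + N)*(1/(2*N)) = (-42 + N)/(2*N))
c(u, k) = 6
g(j) - c(s, 29) = (1/2)*(-42 + 8)/8 - 1*6 = (1/2)*(1/8)*(-34) - 6 = -17/8 - 6 = -65/8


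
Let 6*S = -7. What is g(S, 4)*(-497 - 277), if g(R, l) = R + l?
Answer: -2193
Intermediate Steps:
S = -7/6 (S = (1/6)*(-7) = -7/6 ≈ -1.1667)
g(S, 4)*(-497 - 277) = (-7/6 + 4)*(-497 - 277) = (17/6)*(-774) = -2193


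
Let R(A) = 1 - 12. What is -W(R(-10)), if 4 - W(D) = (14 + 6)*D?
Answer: -224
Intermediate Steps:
R(A) = -11
W(D) = 4 - 20*D (W(D) = 4 - (14 + 6)*D = 4 - 20*D)
-W(R(-10)) = -(4 - 20*(-11)) = -(4 + 220) = -1*224 = -224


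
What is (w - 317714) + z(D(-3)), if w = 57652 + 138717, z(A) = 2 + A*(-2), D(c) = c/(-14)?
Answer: -849404/7 ≈ -1.2134e+5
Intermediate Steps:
D(c) = -c/14 (D(c) = c*(-1/14) = -c/14)
z(A) = 2 - 2*A
w = 196369
(w - 317714) + z(D(-3)) = (196369 - 317714) + (2 - (-1)*(-3)/7) = -121345 + (2 - 2*3/14) = -121345 + (2 - 3/7) = -121345 + 11/7 = -849404/7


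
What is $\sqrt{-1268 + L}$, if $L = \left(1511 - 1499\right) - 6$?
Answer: $i \sqrt{1262} \approx 35.525 i$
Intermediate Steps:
$L = 6$ ($L = 12 - 6 = 6$)
$\sqrt{-1268 + L} = \sqrt{-1268 + 6} = \sqrt{-1262} = i \sqrt{1262}$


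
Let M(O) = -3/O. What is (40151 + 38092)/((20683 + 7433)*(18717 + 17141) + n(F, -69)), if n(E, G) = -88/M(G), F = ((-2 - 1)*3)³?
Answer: 7113/91652864 ≈ 7.7608e-5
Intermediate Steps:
F = -729 (F = (-3*3)³ = (-9)³ = -729)
n(E, G) = 88*G/3 (n(E, G) = -88*(-G/3) = -(-88)*G/3 = 88*G/3)
(40151 + 38092)/((20683 + 7433)*(18717 + 17141) + n(F, -69)) = (40151 + 38092)/((20683 + 7433)*(18717 + 17141) + (88/3)*(-69)) = 78243/(28116*35858 - 2024) = 78243/(1008183528 - 2024) = 78243/1008181504 = 78243*(1/1008181504) = 7113/91652864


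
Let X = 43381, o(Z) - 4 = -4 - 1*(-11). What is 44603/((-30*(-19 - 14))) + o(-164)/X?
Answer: 1934933633/42947190 ≈ 45.054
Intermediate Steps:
o(Z) = 11 (o(Z) = 4 + (-4 - 1*(-11)) = 4 + (-4 + 11) = 4 + 7 = 11)
44603/((-30*(-19 - 14))) + o(-164)/X = 44603/((-30*(-19 - 14))) + 11/43381 = 44603/((-30*(-33))) + 11*(1/43381) = 44603/990 + 11/43381 = 1934933633/42947190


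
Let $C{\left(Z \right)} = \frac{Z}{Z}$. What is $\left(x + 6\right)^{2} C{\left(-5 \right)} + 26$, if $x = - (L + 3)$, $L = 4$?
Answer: $27$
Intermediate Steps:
$C{\left(Z \right)} = 1$
$x = -7$ ($x = - (4 + 3) = \left(-1\right) 7 = -7$)
$\left(x + 6\right)^{2} C{\left(-5 \right)} + 26 = \left(-7 + 6\right)^{2} \cdot 1 + 26 = \left(-1\right)^{2} \cdot 1 + 26 = 1 \cdot 1 + 26 = 1 + 26 = 27$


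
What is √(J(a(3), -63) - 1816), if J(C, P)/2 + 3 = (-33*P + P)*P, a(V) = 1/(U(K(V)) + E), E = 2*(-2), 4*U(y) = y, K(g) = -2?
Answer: I*√255838 ≈ 505.8*I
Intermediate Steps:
U(y) = y/4
E = -4
a(V) = -2/9 (a(V) = 1/((¼)*(-2) - 4) = 1/(-½ - 4) = 1/(-9/2) = -2/9)
J(C, P) = -6 - 64*P² (J(C, P) = -6 + 2*((-33*P + P)*P) = -6 + 2*((-32*P)*P) = -6 + 2*(-32*P²) = -6 - 64*P²)
√(J(a(3), -63) - 1816) = √((-6 - 64*(-63)²) - 1816) = √((-6 - 64*3969) - 1816) = √((-6 - 254016) - 1816) = √(-254022 - 1816) = √(-255838) = I*√255838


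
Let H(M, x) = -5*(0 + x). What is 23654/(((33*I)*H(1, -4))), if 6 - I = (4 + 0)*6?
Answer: -11827/5940 ≈ -1.9911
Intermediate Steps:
H(M, x) = -5*x
I = -18 (I = 6 - (4 + 0)*6 = 6 - 4*6 = 6 - 1*24 = 6 - 24 = -18)
23654/(((33*I)*H(1, -4))) = 23654/(((33*(-18))*(-5*(-4)))) = 23654/((-594*20)) = 23654/(-11880) = 23654*(-1/11880) = -11827/5940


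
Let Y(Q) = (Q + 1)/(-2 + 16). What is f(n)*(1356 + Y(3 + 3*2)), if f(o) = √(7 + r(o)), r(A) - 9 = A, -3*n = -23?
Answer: 9497*√213/21 ≈ 6600.2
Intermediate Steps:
n = 23/3 (n = -⅓*(-23) = 23/3 ≈ 7.6667)
r(A) = 9 + A
f(o) = √(16 + o) (f(o) = √(7 + (9 + o)) = √(16 + o))
Y(Q) = 1/14 + Q/14 (Y(Q) = (1 + Q)/14 = (1 + Q)*(1/14) = 1/14 + Q/14)
f(n)*(1356 + Y(3 + 3*2)) = √(16 + 23/3)*(1356 + (1/14 + (3 + 3*2)/14)) = √(71/3)*(1356 + (1/14 + (3 + 6)/14)) = (√213/3)*(1356 + (1/14 + (1/14)*9)) = (√213/3)*(1356 + (1/14 + 9/14)) = (√213/3)*(1356 + 5/7) = (√213/3)*(9497/7) = 9497*√213/21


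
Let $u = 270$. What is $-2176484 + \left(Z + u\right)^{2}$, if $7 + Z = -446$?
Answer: $-2142995$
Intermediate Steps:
$Z = -453$ ($Z = -7 - 446 = -453$)
$-2176484 + \left(Z + u\right)^{2} = -2176484 + \left(-453 + 270\right)^{2} = -2176484 + \left(-183\right)^{2} = -2176484 + 33489 = -2142995$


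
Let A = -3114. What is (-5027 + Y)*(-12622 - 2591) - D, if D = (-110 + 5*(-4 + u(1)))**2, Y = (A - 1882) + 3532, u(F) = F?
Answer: 98731958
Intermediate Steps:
Y = -1464 (Y = (-3114 - 1882) + 3532 = -4996 + 3532 = -1464)
D = 15625 (D = (-110 + 5*(-4 + 1))**2 = (-110 + 5*(-3))**2 = (-110 - 15)**2 = (-125)**2 = 15625)
(-5027 + Y)*(-12622 - 2591) - D = (-5027 - 1464)*(-12622 - 2591) - 1*15625 = -6491*(-15213) - 15625 = 98747583 - 15625 = 98731958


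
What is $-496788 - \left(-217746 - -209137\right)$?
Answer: $-488179$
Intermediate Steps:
$-496788 - \left(-217746 - -209137\right) = -496788 - \left(-217746 + 209137\right) = -496788 - -8609 = -496788 + 8609 = -488179$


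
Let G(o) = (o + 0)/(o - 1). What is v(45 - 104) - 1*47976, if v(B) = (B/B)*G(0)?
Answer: -47976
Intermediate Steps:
G(o) = o/(-1 + o)
v(B) = 0 (v(B) = (B/B)*(0/(-1 + 0)) = 1*(0/(-1)) = 1*(0*(-1)) = 1*0 = 0)
v(45 - 104) - 1*47976 = 0 - 1*47976 = 0 - 47976 = -47976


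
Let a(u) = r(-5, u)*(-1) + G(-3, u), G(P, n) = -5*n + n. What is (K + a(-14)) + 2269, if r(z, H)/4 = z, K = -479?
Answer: 1866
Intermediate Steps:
r(z, H) = 4*z
G(P, n) = -4*n
a(u) = 20 - 4*u (a(u) = (4*(-5))*(-1) - 4*u = -20*(-1) - 4*u = 20 - 4*u)
(K + a(-14)) + 2269 = (-479 + (20 - 4*(-14))) + 2269 = (-479 + (20 + 56)) + 2269 = (-479 + 76) + 2269 = -403 + 2269 = 1866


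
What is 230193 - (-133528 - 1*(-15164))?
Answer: 348557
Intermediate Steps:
230193 - (-133528 - 1*(-15164)) = 230193 - (-133528 + 15164) = 230193 - 1*(-118364) = 230193 + 118364 = 348557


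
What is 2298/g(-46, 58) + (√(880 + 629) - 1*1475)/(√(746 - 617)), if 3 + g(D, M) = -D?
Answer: 2298/43 + √129*(-1475 + √1509)/129 ≈ -73.005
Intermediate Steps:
g(D, M) = -3 - D
2298/g(-46, 58) + (√(880 + 629) - 1*1475)/(√(746 - 617)) = 2298/(-3 - 1*(-46)) + (√(880 + 629) - 1*1475)/(√(746 - 617)) = 2298/(-3 + 46) + (√1509 - 1475)/(√129) = 2298/43 + (-1475 + √1509)*(√129/129) = 2298*(1/43) + √129*(-1475 + √1509)/129 = 2298/43 + √129*(-1475 + √1509)/129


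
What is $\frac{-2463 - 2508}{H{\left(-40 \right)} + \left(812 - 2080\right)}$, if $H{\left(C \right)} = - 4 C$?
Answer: $\frac{4971}{1108} \approx 4.4865$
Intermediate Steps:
$\frac{-2463 - 2508}{H{\left(-40 \right)} + \left(812 - 2080\right)} = \frac{-2463 - 2508}{\left(-4\right) \left(-40\right) + \left(812 - 2080\right)} = - \frac{4971}{160 + \left(812 - 2080\right)} = - \frac{4971}{160 - 1268} = - \frac{4971}{-1108} = \left(-4971\right) \left(- \frac{1}{1108}\right) = \frac{4971}{1108}$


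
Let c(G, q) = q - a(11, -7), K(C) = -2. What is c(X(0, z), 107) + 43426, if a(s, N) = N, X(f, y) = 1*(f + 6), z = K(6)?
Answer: 43540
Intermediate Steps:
z = -2
X(f, y) = 6 + f (X(f, y) = 1*(6 + f) = 6 + f)
c(G, q) = 7 + q (c(G, q) = q - 1*(-7) = q + 7 = 7 + q)
c(X(0, z), 107) + 43426 = (7 + 107) + 43426 = 114 + 43426 = 43540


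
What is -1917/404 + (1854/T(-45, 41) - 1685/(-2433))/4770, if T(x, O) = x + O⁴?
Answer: -1964480995337461/414019108134945 ≈ -4.7449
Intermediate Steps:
-1917/404 + (1854/T(-45, 41) - 1685/(-2433))/4770 = -1917/404 + (1854/(-45 + 41⁴) - 1685/(-2433))/4770 = -1917*1/404 + (1854/(-45 + 2825761) - 1685*(-1/2433))*(1/4770) = -1917/404 + (1854/2825716 + 1685/2433)*(1/4770) = -1917/404 + (1854*(1/2825716) + 1685/2433)*(1/4770) = -1917/404 + (927/1412858 + 1685/2433)*(1/4770) = -1917/404 + (2382921121/3437483514)*(1/4770) = -1917/404 + 2382921121/16396796361780 = -1964480995337461/414019108134945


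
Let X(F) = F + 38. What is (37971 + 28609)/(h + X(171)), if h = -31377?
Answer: -16645/7792 ≈ -2.1362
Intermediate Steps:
X(F) = 38 + F
(37971 + 28609)/(h + X(171)) = (37971 + 28609)/(-31377 + (38 + 171)) = 66580/(-31377 + 209) = 66580/(-31168) = 66580*(-1/31168) = -16645/7792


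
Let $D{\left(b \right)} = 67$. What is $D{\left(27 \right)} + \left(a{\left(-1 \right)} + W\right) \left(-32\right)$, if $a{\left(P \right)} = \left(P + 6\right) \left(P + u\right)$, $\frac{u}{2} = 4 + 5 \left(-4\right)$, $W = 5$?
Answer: $5187$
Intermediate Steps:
$u = -32$ ($u = 2 \left(4 + 5 \left(-4\right)\right) = 2 \left(4 - 20\right) = 2 \left(-16\right) = -32$)
$a{\left(P \right)} = \left(-32 + P\right) \left(6 + P\right)$ ($a{\left(P \right)} = \left(P + 6\right) \left(P - 32\right) = \left(6 + P\right) \left(-32 + P\right) = \left(-32 + P\right) \left(6 + P\right)$)
$D{\left(27 \right)} + \left(a{\left(-1 \right)} + W\right) \left(-32\right) = 67 + \left(\left(-192 + \left(-1\right)^{2} - -26\right) + 5\right) \left(-32\right) = 67 + \left(\left(-192 + 1 + 26\right) + 5\right) \left(-32\right) = 67 + \left(-165 + 5\right) \left(-32\right) = 67 - -5120 = 67 + 5120 = 5187$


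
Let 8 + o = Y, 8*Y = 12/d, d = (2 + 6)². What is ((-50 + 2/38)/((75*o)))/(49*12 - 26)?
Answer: 60736/408833925 ≈ 0.00014856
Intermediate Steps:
d = 64 (d = 8² = 64)
Y = 3/128 (Y = (12/64)/8 = (12*(1/64))/8 = (⅛)*(3/16) = 3/128 ≈ 0.023438)
o = -1021/128 (o = -8 + 3/128 = -1021/128 ≈ -7.9766)
((-50 + 2/38)/((75*o)))/(49*12 - 26) = ((-50 + 2/38)/((75*(-1021/128))))/(49*12 - 26) = ((-50 + 2*(1/38))/(-76575/128))/(588 - 26) = ((-50 + 1/19)*(-128/76575))/562 = -949/19*(-128/76575)*(1/562) = (121472/1454925)*(1/562) = 60736/408833925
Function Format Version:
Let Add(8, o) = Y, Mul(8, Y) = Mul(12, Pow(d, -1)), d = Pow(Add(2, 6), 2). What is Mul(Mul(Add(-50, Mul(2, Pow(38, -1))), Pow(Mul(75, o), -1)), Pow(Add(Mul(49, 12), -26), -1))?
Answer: Rational(60736, 408833925) ≈ 0.00014856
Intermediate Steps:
d = 64 (d = Pow(8, 2) = 64)
Y = Rational(3, 128) (Y = Mul(Rational(1, 8), Mul(12, Pow(64, -1))) = Mul(Rational(1, 8), Mul(12, Rational(1, 64))) = Mul(Rational(1, 8), Rational(3, 16)) = Rational(3, 128) ≈ 0.023438)
o = Rational(-1021, 128) (o = Add(-8, Rational(3, 128)) = Rational(-1021, 128) ≈ -7.9766)
Mul(Mul(Add(-50, Mul(2, Pow(38, -1))), Pow(Mul(75, o), -1)), Pow(Add(Mul(49, 12), -26), -1)) = Mul(Mul(Add(-50, Mul(2, Pow(38, -1))), Pow(Mul(75, Rational(-1021, 128)), -1)), Pow(Add(Mul(49, 12), -26), -1)) = Mul(Mul(Add(-50, Mul(2, Rational(1, 38))), Pow(Rational(-76575, 128), -1)), Pow(Add(588, -26), -1)) = Mul(Mul(Add(-50, Rational(1, 19)), Rational(-128, 76575)), Pow(562, -1)) = Mul(Mul(Rational(-949, 19), Rational(-128, 76575)), Rational(1, 562)) = Mul(Rational(121472, 1454925), Rational(1, 562)) = Rational(60736, 408833925)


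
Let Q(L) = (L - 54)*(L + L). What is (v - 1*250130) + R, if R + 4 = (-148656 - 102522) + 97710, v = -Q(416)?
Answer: -704786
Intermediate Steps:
Q(L) = 2*L*(-54 + L) (Q(L) = (-54 + L)*(2*L) = 2*L*(-54 + L))
v = -301184 (v = -2*416*(-54 + 416) = -2*416*362 = -1*301184 = -301184)
R = -153472 (R = -4 + ((-148656 - 102522) + 97710) = -4 + (-251178 + 97710) = -4 - 153468 = -153472)
(v - 1*250130) + R = (-301184 - 1*250130) - 153472 = (-301184 - 250130) - 153472 = -551314 - 153472 = -704786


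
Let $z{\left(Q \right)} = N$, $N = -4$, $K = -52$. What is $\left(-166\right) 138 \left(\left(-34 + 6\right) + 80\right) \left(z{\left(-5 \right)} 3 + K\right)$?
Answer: $76237824$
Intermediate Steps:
$z{\left(Q \right)} = -4$
$\left(-166\right) 138 \left(\left(-34 + 6\right) + 80\right) \left(z{\left(-5 \right)} 3 + K\right) = \left(-166\right) 138 \left(\left(-34 + 6\right) + 80\right) \left(\left(-4\right) 3 - 52\right) = - 22908 \left(-28 + 80\right) \left(-12 - 52\right) = - 22908 \cdot 52 \left(-64\right) = \left(-22908\right) \left(-3328\right) = 76237824$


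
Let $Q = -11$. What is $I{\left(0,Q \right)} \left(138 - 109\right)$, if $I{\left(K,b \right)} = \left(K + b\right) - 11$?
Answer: $-638$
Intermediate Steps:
$I{\left(K,b \right)} = -11 + K + b$
$I{\left(0,Q \right)} \left(138 - 109\right) = \left(-11 + 0 - 11\right) \left(138 - 109\right) = \left(-22\right) 29 = -638$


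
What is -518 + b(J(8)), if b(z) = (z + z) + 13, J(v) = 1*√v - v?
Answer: -521 + 4*√2 ≈ -515.34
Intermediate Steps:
J(v) = √v - v
b(z) = 13 + 2*z (b(z) = 2*z + 13 = 13 + 2*z)
-518 + b(J(8)) = -518 + (13 + 2*(√8 - 1*8)) = -518 + (13 + 2*(2*√2 - 8)) = -518 + (13 + 2*(-8 + 2*√2)) = -518 + (13 + (-16 + 4*√2)) = -518 + (-3 + 4*√2) = -521 + 4*√2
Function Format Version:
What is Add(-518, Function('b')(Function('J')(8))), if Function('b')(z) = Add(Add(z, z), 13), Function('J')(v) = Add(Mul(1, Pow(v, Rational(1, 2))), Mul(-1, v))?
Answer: Add(-521, Mul(4, Pow(2, Rational(1, 2)))) ≈ -515.34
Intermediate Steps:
Function('J')(v) = Add(Pow(v, Rational(1, 2)), Mul(-1, v))
Function('b')(z) = Add(13, Mul(2, z)) (Function('b')(z) = Add(Mul(2, z), 13) = Add(13, Mul(2, z)))
Add(-518, Function('b')(Function('J')(8))) = Add(-518, Add(13, Mul(2, Add(Pow(8, Rational(1, 2)), Mul(-1, 8))))) = Add(-518, Add(13, Mul(2, Add(Mul(2, Pow(2, Rational(1, 2))), -8)))) = Add(-518, Add(13, Mul(2, Add(-8, Mul(2, Pow(2, Rational(1, 2))))))) = Add(-518, Add(13, Add(-16, Mul(4, Pow(2, Rational(1, 2)))))) = Add(-518, Add(-3, Mul(4, Pow(2, Rational(1, 2))))) = Add(-521, Mul(4, Pow(2, Rational(1, 2))))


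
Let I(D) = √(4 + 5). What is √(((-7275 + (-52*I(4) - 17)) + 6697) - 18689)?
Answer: 36*I*√15 ≈ 139.43*I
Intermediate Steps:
I(D) = 3 (I(D) = √9 = 3)
√(((-7275 + (-52*I(4) - 17)) + 6697) - 18689) = √(((-7275 + (-52*3 - 17)) + 6697) - 18689) = √(((-7275 + (-156 - 17)) + 6697) - 18689) = √(((-7275 - 173) + 6697) - 18689) = √((-7448 + 6697) - 18689) = √(-751 - 18689) = √(-19440) = 36*I*√15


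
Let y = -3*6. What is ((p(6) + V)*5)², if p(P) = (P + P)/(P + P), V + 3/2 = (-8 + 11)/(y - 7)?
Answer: 961/100 ≈ 9.6100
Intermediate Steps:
y = -18
V = -81/50 (V = -3/2 + (-8 + 11)/(-18 - 7) = -3/2 + 3/(-25) = -3/2 + 3*(-1/25) = -3/2 - 3/25 = -81/50 ≈ -1.6200)
p(P) = 1 (p(P) = (2*P)/((2*P)) = (2*P)*(1/(2*P)) = 1)
((p(6) + V)*5)² = ((1 - 81/50)*5)² = (-31/50*5)² = (-31/10)² = 961/100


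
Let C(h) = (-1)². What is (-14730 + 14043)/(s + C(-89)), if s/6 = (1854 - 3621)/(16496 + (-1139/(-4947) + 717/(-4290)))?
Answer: -4715916131067/2452696481 ≈ -1922.7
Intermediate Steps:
C(h) = 1
s = -4411810260/6864506741 (s = 6*((1854 - 3621)/(16496 + (-1139/(-4947) + 717/(-4290)))) = 6*(-1767/(16496 + (-1139*(-1/4947) + 717*(-1/4290)))) = 6*(-1767/(16496 + (67/291 - 239/1430))) = 6*(-1767/(16496 + 26261/416130)) = 6*(-1767/6864506741/416130) = 6*(-1767*416130/6864506741) = 6*(-735301710/6864506741) = -4411810260/6864506741 ≈ -0.64270)
(-14730 + 14043)/(s + C(-89)) = (-14730 + 14043)/(-4411810260/6864506741 + 1) = -687/2452696481/6864506741 = -687*6864506741/2452696481 = -4715916131067/2452696481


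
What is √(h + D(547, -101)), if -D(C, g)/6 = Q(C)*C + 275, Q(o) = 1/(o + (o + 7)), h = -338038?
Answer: I*√45752638530/367 ≈ 582.83*I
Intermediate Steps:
Q(o) = 1/(7 + 2*o) (Q(o) = 1/(o + (7 + o)) = 1/(7 + 2*o))
D(C, g) = -1650 - 6*C/(7 + 2*C) (D(C, g) = -6*(C/(7 + 2*C) + 275) = -6*(275 + C/(7 + 2*C)) = -1650 - 6*C/(7 + 2*C))
√(h + D(547, -101)) = √(-338038 + 6*(-1925 - 551*547)/(7 + 2*547)) = √(-338038 + 6*(-1925 - 301397)/(7 + 1094)) = √(-338038 + 6*(-303322)/1101) = √(-338038 + 6*(1/1101)*(-303322)) = √(-338038 - 606644/367) = √(-124666590/367) = I*√45752638530/367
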